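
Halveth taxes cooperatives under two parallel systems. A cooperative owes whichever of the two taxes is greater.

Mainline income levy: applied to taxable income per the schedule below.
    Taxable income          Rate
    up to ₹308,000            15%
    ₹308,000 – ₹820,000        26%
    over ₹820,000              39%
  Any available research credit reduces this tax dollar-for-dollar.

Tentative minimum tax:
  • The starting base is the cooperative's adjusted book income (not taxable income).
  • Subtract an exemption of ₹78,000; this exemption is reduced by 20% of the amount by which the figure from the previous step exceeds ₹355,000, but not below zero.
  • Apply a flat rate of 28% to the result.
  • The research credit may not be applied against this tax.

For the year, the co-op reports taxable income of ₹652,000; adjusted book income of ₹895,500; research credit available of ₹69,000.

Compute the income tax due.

₹250,740

Tentative minimum tax:
  Base (adjusted book income): ₹895,500
  Exemption: 20% × (₹895,500 − ₹355,000) = ₹108,100 ≥ ₹78,000, so the exemption is fully phased out
  Base: ₹895,500 − ₹0 = ₹895,500
  ₹895,500 × 28% = ₹250,740

Mainline income levy:
  ₹308,000 × 15% = ₹46,200
  ₹344,000 × 26% = ₹89,440
  → ₹135,640
  Less research credit ₹69,000 → ₹66,640

₹250,740 > ₹66,640, so the tentative minimum tax is the binding amount.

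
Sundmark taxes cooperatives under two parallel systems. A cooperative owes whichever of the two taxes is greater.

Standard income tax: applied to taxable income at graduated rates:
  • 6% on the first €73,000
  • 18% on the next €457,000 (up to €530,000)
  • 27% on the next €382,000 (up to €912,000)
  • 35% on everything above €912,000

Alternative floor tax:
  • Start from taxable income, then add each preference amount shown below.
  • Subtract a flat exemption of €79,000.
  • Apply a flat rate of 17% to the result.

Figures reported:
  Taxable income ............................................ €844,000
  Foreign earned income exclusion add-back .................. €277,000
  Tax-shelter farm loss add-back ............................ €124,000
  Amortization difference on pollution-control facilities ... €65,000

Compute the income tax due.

Alternative floor tax:
  Adjusted income: €844,000 + €277,000 + €124,000 + €65,000 = €1,310,000
  Less exemption €79,000 → base €1,231,000
  €1,231,000 × 17% = €209,270

Standard income tax:
  €73,000 × 6% = €4,380
  €457,000 × 18% = €82,260
  €314,000 × 27% = €84,780
  → €171,420

€209,270 > €171,420, so the alternative floor tax is the binding amount.

€209,270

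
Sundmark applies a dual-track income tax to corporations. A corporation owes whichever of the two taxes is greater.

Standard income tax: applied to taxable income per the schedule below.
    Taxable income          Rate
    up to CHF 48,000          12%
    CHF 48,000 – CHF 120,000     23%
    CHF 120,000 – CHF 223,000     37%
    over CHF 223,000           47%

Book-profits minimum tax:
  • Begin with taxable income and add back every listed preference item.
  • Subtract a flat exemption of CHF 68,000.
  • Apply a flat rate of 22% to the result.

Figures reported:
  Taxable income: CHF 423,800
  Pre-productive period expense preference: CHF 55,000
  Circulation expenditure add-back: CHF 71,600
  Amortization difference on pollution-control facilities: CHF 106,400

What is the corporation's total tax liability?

Standard income tax:
  CHF 48,000 × 12% = CHF 5,760
  CHF 72,000 × 23% = CHF 16,560
  CHF 103,000 × 37% = CHF 38,110
  CHF 200,800 × 47% = CHF 94,376
  → CHF 154,806

Book-profits minimum tax:
  Adjusted income: CHF 423,800 + CHF 55,000 + CHF 71,600 + CHF 106,400 = CHF 656,800
  Less exemption CHF 68,000 → base CHF 588,800
  CHF 588,800 × 22% = CHF 129,536

CHF 154,806 > CHF 129,536, so the standard income tax governs.

CHF 154,806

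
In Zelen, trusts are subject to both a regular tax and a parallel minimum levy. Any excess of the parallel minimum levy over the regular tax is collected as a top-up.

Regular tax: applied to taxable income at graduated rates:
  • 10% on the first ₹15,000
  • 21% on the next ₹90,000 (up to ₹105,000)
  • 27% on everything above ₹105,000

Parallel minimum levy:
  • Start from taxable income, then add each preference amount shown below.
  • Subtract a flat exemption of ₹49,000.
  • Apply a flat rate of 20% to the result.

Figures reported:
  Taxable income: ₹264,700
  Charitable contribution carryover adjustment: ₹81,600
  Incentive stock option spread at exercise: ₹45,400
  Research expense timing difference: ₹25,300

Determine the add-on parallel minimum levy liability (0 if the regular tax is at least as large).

Parallel minimum levy:
  Adjusted income: ₹264,700 + ₹81,600 + ₹45,400 + ₹25,300 = ₹417,000
  Less exemption ₹49,000 → base ₹368,000
  ₹368,000 × 20% = ₹73,600

Regular tax:
  ₹15,000 × 10% = ₹1,500
  ₹90,000 × 21% = ₹18,900
  ₹159,700 × 27% = ₹43,119
  → ₹63,519

Excess of parallel minimum levy over regular tax: ₹73,600 − ₹63,519 = ₹10,081.

₹10,081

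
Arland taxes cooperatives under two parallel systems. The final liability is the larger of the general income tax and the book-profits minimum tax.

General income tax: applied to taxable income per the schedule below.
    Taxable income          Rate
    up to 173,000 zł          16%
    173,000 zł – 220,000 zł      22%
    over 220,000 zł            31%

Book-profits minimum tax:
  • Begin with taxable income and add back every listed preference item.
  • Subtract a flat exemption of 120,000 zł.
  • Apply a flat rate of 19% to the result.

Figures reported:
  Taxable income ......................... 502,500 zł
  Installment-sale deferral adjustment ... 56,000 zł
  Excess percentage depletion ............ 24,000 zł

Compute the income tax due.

125,595 zł

Book-profits minimum tax:
  Adjusted income: 502,500 zł + 56,000 zł + 24,000 zł = 582,500 zł
  Less exemption 120,000 zł → base 462,500 zł
  462,500 zł × 19% = 87,875 zł

General income tax:
  173,000 zł × 16% = 27,680 zł
  47,000 zł × 22% = 10,340 zł
  282,500 zł × 31% = 87,575 zł
  → 125,595 zł

125,595 zł > 87,875 zł, so the general income tax governs.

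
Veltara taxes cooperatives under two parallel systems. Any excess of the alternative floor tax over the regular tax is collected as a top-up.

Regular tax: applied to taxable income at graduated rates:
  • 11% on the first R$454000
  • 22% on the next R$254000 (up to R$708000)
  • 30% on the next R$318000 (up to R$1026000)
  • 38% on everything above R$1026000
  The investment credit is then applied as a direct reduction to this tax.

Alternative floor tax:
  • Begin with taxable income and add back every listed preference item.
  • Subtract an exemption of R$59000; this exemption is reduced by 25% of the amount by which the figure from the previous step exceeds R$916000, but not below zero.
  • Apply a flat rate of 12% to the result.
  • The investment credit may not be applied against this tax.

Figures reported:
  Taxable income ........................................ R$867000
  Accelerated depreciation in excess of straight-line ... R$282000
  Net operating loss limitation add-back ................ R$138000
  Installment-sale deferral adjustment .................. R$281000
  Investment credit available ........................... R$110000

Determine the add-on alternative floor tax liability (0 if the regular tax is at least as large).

R$144640

Alternative floor tax:
  Adjusted income: R$867000 + R$282000 + R$138000 + R$281000 = R$1568000
  Exemption: 25% × (R$1568000 − R$916000) = R$163000 ≥ R$59000, so the exemption is fully phased out
  Base: R$1568000 − R$0 = R$1568000
  R$1568000 × 12% = R$188160

Regular tax:
  R$454000 × 11% = R$49940
  R$254000 × 22% = R$55880
  R$159000 × 30% = R$47700
  → R$153520
  Less investment credit R$110000 → R$43520

Excess of alternative floor tax over regular tax: R$188160 − R$43520 = R$144640.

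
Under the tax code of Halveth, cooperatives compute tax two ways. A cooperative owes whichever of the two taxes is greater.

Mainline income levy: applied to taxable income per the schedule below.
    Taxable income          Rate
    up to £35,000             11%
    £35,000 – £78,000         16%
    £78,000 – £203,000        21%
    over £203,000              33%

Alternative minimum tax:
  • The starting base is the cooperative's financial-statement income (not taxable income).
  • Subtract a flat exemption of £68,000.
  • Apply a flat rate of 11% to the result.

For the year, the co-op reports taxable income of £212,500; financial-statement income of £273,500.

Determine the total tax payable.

Mainline income levy:
  £35,000 × 11% = £3,850
  £43,000 × 16% = £6,880
  £125,000 × 21% = £26,250
  £9,500 × 33% = £3,135
  → £40,115

Alternative minimum tax:
  Base (financial-statement income): £273,500
  Less exemption £68,000 → base £205,500
  £205,500 × 11% = £22,605

£40,115 > £22,605, so the mainline income levy governs.

£40,115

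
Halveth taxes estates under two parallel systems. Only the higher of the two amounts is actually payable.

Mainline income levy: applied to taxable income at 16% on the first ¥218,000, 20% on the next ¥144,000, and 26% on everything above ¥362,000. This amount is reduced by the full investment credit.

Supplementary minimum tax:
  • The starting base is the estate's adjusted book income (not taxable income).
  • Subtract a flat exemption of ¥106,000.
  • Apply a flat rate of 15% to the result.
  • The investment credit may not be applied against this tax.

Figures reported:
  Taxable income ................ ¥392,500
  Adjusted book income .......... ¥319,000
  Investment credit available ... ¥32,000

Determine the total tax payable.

Supplementary minimum tax:
  Base (adjusted book income): ¥319,000
  Less exemption ¥106,000 → base ¥213,000
  ¥213,000 × 15% = ¥31,950

Mainline income levy:
  ¥218,000 × 16% = ¥34,880
  ¥144,000 × 20% = ¥28,800
  ¥30,500 × 26% = ¥7,930
  → ¥71,610
  Less investment credit ¥32,000 → ¥39,610

¥39,610 > ¥31,950, so the mainline income levy governs.

¥39,610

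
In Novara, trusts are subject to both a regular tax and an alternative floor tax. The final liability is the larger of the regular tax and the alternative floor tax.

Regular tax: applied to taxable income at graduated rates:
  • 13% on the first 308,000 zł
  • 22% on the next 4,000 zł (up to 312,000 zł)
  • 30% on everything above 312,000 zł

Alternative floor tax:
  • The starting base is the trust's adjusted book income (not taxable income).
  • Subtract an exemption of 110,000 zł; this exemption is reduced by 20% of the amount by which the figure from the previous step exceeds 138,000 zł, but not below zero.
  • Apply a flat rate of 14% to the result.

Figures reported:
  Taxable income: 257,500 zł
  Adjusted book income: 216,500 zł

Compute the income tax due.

Regular tax:
  257,500 zł × 13% = 33,475 zł

Alternative floor tax:
  Base (adjusted book income): 216,500 zł
  Exemption: 110,000 zł − 20% × (216,500 zł − 138,000 zł) = 110,000 zł − 15,700 zł = 94,300 zł
  Base: 216,500 zł − 94,300 zł = 122,200 zł
  122,200 zł × 14% = 17,108 zł

33,475 zł > 17,108 zł, so the regular tax governs.

33,475 zł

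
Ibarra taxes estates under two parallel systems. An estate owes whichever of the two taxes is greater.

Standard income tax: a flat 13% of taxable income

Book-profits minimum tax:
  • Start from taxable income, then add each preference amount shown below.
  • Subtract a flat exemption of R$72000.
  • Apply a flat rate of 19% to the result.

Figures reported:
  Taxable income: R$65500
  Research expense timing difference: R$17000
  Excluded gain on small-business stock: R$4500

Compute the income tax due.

R$8515

Standard income tax:
  R$65500 × 13% = R$8515

Book-profits minimum tax:
  Adjusted income: R$65500 + R$17000 + R$4500 = R$87000
  Less exemption R$72000 → base R$15000
  R$15000 × 19% = R$2850

R$8515 > R$2850, so the standard income tax governs.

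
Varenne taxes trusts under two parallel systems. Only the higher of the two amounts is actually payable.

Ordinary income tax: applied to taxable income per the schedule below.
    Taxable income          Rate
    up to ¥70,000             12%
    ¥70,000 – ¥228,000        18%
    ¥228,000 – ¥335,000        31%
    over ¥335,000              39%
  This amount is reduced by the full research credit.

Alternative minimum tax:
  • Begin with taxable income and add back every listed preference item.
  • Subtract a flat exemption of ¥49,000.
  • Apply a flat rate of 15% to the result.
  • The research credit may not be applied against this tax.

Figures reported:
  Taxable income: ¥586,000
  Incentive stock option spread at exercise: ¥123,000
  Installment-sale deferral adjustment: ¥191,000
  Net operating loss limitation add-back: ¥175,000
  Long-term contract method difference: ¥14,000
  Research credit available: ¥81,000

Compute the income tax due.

Alternative minimum tax:
  Adjusted income: ¥586,000 + ¥123,000 + ¥191,000 + ¥175,000 + ¥14,000 = ¥1,089,000
  Less exemption ¥49,000 → base ¥1,040,000
  ¥1,040,000 × 15% = ¥156,000

Ordinary income tax:
  ¥70,000 × 12% = ¥8,400
  ¥158,000 × 18% = ¥28,440
  ¥107,000 × 31% = ¥33,170
  ¥251,000 × 39% = ¥97,890
  → ¥167,900
  Less research credit ¥81,000 → ¥86,900

¥156,000 > ¥86,900, so the alternative minimum tax is the binding amount.

¥156,000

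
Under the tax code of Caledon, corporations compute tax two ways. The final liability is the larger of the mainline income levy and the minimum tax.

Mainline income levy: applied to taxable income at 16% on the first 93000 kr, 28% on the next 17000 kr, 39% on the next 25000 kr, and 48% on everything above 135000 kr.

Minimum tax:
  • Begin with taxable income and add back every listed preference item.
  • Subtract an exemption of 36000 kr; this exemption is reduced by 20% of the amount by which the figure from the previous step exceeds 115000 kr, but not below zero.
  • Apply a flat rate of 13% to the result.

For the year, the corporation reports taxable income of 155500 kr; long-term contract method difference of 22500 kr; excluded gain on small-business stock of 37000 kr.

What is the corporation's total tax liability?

39230 kr

Mainline income levy:
  93000 kr × 16% = 14880 kr
  17000 kr × 28% = 4760 kr
  25000 kr × 39% = 9750 kr
  20500 kr × 48% = 9840 kr
  → 39230 kr

Minimum tax:
  Adjusted income: 155500 kr + 22500 kr + 37000 kr = 215000 kr
  Exemption: 36000 kr − 20% × (215000 kr − 115000 kr) = 36000 kr − 20000 kr = 16000 kr
  Base: 215000 kr − 16000 kr = 199000 kr
  199000 kr × 13% = 25870 kr

39230 kr > 25870 kr, so the mainline income levy governs.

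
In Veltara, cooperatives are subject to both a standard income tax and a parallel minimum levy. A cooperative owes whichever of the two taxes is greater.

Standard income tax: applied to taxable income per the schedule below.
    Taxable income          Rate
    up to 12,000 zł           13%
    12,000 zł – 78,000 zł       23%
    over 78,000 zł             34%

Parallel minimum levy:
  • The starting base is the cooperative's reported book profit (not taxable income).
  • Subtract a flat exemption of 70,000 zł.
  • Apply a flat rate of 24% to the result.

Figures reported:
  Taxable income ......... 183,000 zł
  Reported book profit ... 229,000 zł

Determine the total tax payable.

52,440 zł

Standard income tax:
  12,000 zł × 13% = 1,560 zł
  66,000 zł × 23% = 15,180 zł
  105,000 zł × 34% = 35,700 zł
  → 52,440 zł

Parallel minimum levy:
  Base (reported book profit): 229,000 zł
  Less exemption 70,000 zł → base 159,000 zł
  159,000 zł × 24% = 38,160 zł

52,440 zł > 38,160 zł, so the standard income tax governs.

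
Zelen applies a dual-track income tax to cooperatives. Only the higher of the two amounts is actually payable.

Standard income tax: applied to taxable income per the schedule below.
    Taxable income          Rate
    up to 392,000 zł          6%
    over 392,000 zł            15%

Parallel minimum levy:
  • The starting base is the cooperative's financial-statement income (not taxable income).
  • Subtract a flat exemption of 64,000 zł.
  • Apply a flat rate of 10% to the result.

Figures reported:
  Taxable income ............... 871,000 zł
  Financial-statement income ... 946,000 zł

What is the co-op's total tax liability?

Parallel minimum levy:
  Base (financial-statement income): 946,000 zł
  Less exemption 64,000 zł → base 882,000 zł
  882,000 zł × 10% = 88,200 zł

Standard income tax:
  392,000 zł × 6% = 23,520 zł
  479,000 zł × 15% = 71,850 zł
  → 95,370 zł

95,370 zł > 88,200 zł, so the standard income tax governs.

95,370 zł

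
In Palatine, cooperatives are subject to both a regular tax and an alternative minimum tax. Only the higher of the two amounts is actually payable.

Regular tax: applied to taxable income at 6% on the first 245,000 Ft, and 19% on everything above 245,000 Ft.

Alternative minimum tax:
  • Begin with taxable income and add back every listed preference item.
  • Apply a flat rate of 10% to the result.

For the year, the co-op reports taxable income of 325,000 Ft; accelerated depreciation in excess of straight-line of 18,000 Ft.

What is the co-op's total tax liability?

Regular tax:
  245,000 Ft × 6% = 14,700 Ft
  80,000 Ft × 19% = 15,200 Ft
  → 29,900 Ft

Alternative minimum tax:
  Adjusted income: 325,000 Ft + 18,000 Ft = 343,000 Ft
  343,000 Ft × 10% = 34,300 Ft

34,300 Ft > 29,900 Ft, so the alternative minimum tax is the binding amount.

34,300 Ft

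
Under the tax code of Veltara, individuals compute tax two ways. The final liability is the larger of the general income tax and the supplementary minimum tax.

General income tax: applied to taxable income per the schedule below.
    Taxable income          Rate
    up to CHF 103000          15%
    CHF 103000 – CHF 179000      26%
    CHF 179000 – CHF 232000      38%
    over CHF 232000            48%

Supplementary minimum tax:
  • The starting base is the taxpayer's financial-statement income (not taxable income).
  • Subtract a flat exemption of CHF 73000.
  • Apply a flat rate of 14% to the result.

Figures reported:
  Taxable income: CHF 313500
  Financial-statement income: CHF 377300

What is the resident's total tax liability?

Supplementary minimum tax:
  Base (financial-statement income): CHF 377300
  Less exemption CHF 73000 → base CHF 304300
  CHF 304300 × 14% = CHF 42602

General income tax:
  CHF 103000 × 15% = CHF 15450
  CHF 76000 × 26% = CHF 19760
  CHF 53000 × 38% = CHF 20140
  CHF 81500 × 48% = CHF 39120
  → CHF 94470

CHF 94470 > CHF 42602, so the general income tax governs.

CHF 94470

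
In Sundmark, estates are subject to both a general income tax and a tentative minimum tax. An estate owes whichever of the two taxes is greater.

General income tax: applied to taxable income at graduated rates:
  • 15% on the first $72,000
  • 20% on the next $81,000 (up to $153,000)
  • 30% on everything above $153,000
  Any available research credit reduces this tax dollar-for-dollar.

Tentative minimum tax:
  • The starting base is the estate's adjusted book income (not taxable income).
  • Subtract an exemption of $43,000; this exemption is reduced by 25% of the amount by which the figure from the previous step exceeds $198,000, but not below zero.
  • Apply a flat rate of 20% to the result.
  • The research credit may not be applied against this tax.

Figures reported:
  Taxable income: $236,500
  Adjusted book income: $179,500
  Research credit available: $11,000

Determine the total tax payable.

Tentative minimum tax:
  Base (adjusted book income): $179,500
  Exemption: $179,500 ≤ $198,000, so full $43,000 applies
  Base: $179,500 − $43,000 = $136,500
  $136,500 × 20% = $27,300

General income tax:
  $72,000 × 15% = $10,800
  $81,000 × 20% = $16,200
  $83,500 × 30% = $25,050
  → $52,050
  Less research credit $11,000 → $41,050

$41,050 > $27,300, so the general income tax governs.

$41,050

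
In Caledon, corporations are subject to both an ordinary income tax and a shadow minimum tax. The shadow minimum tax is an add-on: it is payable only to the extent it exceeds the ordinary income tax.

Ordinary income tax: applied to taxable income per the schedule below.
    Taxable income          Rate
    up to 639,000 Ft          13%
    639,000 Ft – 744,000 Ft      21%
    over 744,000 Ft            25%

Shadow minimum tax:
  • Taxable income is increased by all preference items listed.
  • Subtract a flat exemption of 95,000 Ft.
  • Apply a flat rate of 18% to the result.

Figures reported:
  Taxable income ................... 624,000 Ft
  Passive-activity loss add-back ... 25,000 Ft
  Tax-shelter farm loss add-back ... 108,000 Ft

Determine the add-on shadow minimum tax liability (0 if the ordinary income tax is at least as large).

38,040 Ft

Ordinary income tax:
  624,000 Ft × 13% = 81,120 Ft

Shadow minimum tax:
  Adjusted income: 624,000 Ft + 25,000 Ft + 108,000 Ft = 757,000 Ft
  Less exemption 95,000 Ft → base 662,000 Ft
  662,000 Ft × 18% = 119,160 Ft

Excess of shadow minimum tax over ordinary income tax: 119,160 Ft − 81,120 Ft = 38,040 Ft.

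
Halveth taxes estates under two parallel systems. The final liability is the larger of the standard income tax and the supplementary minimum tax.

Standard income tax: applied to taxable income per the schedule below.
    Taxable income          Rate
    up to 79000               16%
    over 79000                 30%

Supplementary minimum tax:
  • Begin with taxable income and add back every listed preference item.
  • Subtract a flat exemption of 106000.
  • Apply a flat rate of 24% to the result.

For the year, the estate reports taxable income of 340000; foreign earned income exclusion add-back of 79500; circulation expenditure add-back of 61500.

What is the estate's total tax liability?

Standard income tax:
  79000 × 16% = 12640
  261000 × 30% = 78300
  → 90940

Supplementary minimum tax:
  Adjusted income: 340000 + 79500 + 61500 = 481000
  Less exemption 106000 → base 375000
  375000 × 24% = 90000

90940 > 90000, so the standard income tax governs.

90940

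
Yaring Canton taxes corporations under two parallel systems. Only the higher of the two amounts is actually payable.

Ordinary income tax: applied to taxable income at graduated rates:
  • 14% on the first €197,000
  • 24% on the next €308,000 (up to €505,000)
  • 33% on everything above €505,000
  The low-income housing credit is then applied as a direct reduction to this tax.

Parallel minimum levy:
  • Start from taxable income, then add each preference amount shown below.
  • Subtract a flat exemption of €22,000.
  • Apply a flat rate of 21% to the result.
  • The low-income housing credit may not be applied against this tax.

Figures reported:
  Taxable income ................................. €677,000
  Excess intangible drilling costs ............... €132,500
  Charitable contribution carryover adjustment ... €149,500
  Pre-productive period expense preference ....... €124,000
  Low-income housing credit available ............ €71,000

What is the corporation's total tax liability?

€222,810

Parallel minimum levy:
  Adjusted income: €677,000 + €132,500 + €149,500 + €124,000 = €1,083,000
  Less exemption €22,000 → base €1,061,000
  €1,061,000 × 21% = €222,810

Ordinary income tax:
  €197,000 × 14% = €27,580
  €308,000 × 24% = €73,920
  €172,000 × 33% = €56,760
  → €158,260
  Less low-income housing credit €71,000 → €87,260

€222,810 > €87,260, so the parallel minimum levy is the binding amount.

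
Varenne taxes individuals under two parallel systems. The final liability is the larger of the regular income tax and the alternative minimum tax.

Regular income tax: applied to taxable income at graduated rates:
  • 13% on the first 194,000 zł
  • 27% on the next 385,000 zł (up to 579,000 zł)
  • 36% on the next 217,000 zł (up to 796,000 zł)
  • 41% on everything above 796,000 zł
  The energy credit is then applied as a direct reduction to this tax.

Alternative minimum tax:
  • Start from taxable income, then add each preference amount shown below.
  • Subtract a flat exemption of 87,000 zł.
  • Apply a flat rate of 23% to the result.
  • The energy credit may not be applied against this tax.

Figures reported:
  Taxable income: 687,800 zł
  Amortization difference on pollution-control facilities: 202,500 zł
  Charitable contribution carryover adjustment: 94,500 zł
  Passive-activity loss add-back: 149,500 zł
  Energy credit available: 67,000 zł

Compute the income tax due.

Regular income tax:
  194,000 zł × 13% = 25,220 zł
  385,000 zł × 27% = 103,950 zł
  108,800 zł × 36% = 39,168 zł
  → 168,338 zł
  Less energy credit 67,000 zł → 101,338 zł

Alternative minimum tax:
  Adjusted income: 687,800 zł + 202,500 zł + 94,500 zł + 149,500 zł = 1,134,300 zł
  Less exemption 87,000 zł → base 1,047,300 zł
  1,047,300 zł × 23% = 240,879 zł

240,879 zł > 101,338 zł, so the alternative minimum tax is the binding amount.

240,879 zł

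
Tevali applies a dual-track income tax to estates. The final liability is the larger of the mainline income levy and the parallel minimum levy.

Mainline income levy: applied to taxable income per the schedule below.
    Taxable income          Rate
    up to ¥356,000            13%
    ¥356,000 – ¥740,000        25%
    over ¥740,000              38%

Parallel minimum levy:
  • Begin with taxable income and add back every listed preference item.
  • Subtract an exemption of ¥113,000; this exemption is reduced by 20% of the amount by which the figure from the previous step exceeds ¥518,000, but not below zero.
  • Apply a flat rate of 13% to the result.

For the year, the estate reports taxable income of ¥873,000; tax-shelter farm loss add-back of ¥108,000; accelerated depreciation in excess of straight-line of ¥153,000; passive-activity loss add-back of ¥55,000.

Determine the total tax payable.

¥192,820

Parallel minimum levy:
  Adjusted income: ¥873,000 + ¥108,000 + ¥153,000 + ¥55,000 = ¥1,189,000
  Exemption: 20% × (¥1,189,000 − ¥518,000) = ¥134,200 ≥ ¥113,000, so the exemption is fully phased out
  Base: ¥1,189,000 − ¥0 = ¥1,189,000
  ¥1,189,000 × 13% = ¥154,570

Mainline income levy:
  ¥356,000 × 13% = ¥46,280
  ¥384,000 × 25% = ¥96,000
  ¥133,000 × 38% = ¥50,540
  → ¥192,820

¥192,820 > ¥154,570, so the mainline income levy governs.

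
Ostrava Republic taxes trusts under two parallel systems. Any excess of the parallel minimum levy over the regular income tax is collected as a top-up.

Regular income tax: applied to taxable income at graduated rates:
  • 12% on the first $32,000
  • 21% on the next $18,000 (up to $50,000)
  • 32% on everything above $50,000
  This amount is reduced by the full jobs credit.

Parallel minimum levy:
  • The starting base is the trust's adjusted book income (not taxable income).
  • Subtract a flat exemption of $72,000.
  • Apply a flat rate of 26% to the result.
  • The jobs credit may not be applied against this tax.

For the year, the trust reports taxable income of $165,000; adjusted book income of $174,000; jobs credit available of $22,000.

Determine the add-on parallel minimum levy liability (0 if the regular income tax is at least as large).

$4,100

Regular income tax:
  $32,000 × 12% = $3,840
  $18,000 × 21% = $3,780
  $115,000 × 32% = $36,800
  → $44,420
  Less jobs credit $22,000 → $22,420

Parallel minimum levy:
  Base (adjusted book income): $174,000
  Less exemption $72,000 → base $102,000
  $102,000 × 26% = $26,520

Excess of parallel minimum levy over regular income tax: $26,520 − $22,420 = $4,100.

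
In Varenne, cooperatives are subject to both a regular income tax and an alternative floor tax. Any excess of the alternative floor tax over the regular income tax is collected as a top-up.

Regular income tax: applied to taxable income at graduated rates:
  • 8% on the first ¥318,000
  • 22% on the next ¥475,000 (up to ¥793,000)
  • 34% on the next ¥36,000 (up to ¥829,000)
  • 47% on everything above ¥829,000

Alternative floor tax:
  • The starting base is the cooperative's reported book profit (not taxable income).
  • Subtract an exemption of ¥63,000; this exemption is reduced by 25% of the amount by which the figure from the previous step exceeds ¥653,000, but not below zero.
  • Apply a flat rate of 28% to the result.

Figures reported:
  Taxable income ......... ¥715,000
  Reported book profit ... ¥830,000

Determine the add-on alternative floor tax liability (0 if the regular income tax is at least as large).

Alternative floor tax:
  Base (reported book profit): ¥830,000
  Exemption: ¥63,000 − 25% × (¥830,000 − ¥653,000) = ¥63,000 − ¥44,250 = ¥18,750
  Base: ¥830,000 − ¥18,750 = ¥811,250
  ¥811,250 × 28% = ¥227,150

Regular income tax:
  ¥318,000 × 8% = ¥25,440
  ¥397,000 × 22% = ¥87,340
  → ¥112,780

Excess of alternative floor tax over regular income tax: ¥227,150 − ¥112,780 = ¥114,370.

¥114,370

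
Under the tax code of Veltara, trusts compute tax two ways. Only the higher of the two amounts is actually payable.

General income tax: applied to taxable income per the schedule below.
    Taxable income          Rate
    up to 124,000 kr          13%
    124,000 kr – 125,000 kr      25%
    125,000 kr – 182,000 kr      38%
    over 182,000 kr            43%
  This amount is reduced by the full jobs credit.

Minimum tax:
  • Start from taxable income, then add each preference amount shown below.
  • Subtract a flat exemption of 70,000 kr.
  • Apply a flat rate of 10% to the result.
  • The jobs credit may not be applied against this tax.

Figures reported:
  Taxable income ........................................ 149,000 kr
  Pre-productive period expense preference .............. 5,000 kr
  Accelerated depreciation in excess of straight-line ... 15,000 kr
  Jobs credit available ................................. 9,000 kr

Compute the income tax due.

16,490 kr

Minimum tax:
  Adjusted income: 149,000 kr + 5,000 kr + 15,000 kr = 169,000 kr
  Less exemption 70,000 kr → base 99,000 kr
  99,000 kr × 10% = 9,900 kr

General income tax:
  124,000 kr × 13% = 16,120 kr
  1,000 kr × 25% = 250 kr
  24,000 kr × 38% = 9,120 kr
  → 25,490 kr
  Less jobs credit 9,000 kr → 16,490 kr

16,490 kr > 9,900 kr, so the general income tax governs.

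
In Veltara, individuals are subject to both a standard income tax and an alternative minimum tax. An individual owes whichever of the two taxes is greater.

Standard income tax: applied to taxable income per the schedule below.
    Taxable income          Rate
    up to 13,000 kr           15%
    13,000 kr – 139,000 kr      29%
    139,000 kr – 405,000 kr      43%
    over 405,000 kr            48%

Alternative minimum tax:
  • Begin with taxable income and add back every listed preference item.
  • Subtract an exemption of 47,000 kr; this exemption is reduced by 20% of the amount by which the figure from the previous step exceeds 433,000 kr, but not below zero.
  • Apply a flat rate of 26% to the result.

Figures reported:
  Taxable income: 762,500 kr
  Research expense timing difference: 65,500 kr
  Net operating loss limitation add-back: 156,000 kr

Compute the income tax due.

324,470 kr

Alternative minimum tax:
  Adjusted income: 762,500 kr + 65,500 kr + 156,000 kr = 984,000 kr
  Exemption: 20% × (984,000 kr − 433,000 kr) = 110,200 kr ≥ 47,000 kr, so the exemption is fully phased out
  Base: 984,000 kr − 0 kr = 984,000 kr
  984,000 kr × 26% = 255,840 kr

Standard income tax:
  13,000 kr × 15% = 1,950 kr
  126,000 kr × 29% = 36,540 kr
  266,000 kr × 43% = 114,380 kr
  357,500 kr × 48% = 171,600 kr
  → 324,470 kr

324,470 kr > 255,840 kr, so the standard income tax governs.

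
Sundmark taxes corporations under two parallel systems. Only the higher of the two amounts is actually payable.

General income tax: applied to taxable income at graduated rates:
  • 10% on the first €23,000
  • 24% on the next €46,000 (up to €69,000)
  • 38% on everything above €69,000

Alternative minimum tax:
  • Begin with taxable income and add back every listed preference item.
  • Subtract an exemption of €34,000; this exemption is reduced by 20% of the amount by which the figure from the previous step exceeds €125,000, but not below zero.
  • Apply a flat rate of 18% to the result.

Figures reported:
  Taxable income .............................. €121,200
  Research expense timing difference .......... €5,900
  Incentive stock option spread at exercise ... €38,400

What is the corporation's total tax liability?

€33,176

General income tax:
  €23,000 × 10% = €2,300
  €46,000 × 24% = €11,040
  €52,200 × 38% = €19,836
  → €33,176

Alternative minimum tax:
  Adjusted income: €121,200 + €5,900 + €38,400 = €165,500
  Exemption: €34,000 − 20% × (€165,500 − €125,000) = €34,000 − €8,100 = €25,900
  Base: €165,500 − €25,900 = €139,600
  €139,600 × 18% = €25,128

€33,176 > €25,128, so the general income tax governs.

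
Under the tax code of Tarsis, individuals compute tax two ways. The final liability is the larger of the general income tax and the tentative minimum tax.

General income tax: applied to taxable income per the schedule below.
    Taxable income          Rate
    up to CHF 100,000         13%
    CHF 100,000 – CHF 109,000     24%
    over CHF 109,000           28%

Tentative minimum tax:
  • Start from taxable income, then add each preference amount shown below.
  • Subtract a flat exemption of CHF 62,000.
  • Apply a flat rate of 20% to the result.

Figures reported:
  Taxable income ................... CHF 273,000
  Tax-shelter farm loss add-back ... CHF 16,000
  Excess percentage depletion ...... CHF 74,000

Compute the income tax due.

General income tax:
  CHF 100,000 × 13% = CHF 13,000
  CHF 9,000 × 24% = CHF 2,160
  CHF 164,000 × 28% = CHF 45,920
  → CHF 61,080

Tentative minimum tax:
  Adjusted income: CHF 273,000 + CHF 16,000 + CHF 74,000 = CHF 363,000
  Less exemption CHF 62,000 → base CHF 301,000
  CHF 301,000 × 20% = CHF 60,200

CHF 61,080 > CHF 60,200, so the general income tax governs.

CHF 61,080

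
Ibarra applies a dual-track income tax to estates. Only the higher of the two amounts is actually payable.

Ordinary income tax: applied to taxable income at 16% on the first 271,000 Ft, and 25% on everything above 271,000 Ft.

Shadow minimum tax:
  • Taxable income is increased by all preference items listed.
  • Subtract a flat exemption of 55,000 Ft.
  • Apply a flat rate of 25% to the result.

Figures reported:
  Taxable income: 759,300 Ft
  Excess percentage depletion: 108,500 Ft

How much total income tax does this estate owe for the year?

Shadow minimum tax:
  Adjusted income: 759,300 Ft + 108,500 Ft = 867,800 Ft
  Less exemption 55,000 Ft → base 812,800 Ft
  812,800 Ft × 25% = 203,200 Ft

Ordinary income tax:
  271,000 Ft × 16% = 43,360 Ft
  488,300 Ft × 25% = 122,075 Ft
  → 165,435 Ft

203,200 Ft > 165,435 Ft, so the shadow minimum tax is the binding amount.

203,200 Ft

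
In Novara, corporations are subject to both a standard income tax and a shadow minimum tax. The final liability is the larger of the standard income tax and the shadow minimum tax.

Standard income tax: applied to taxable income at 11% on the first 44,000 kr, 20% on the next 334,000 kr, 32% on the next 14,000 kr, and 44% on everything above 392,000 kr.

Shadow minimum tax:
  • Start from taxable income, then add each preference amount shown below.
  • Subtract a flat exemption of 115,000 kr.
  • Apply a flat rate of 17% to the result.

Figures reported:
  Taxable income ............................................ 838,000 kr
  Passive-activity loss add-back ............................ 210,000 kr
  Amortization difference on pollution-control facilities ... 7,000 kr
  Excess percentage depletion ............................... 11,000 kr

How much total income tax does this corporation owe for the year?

Standard income tax:
  44,000 kr × 11% = 4,840 kr
  334,000 kr × 20% = 66,800 kr
  14,000 kr × 32% = 4,480 kr
  446,000 kr × 44% = 196,240 kr
  → 272,360 kr

Shadow minimum tax:
  Adjusted income: 838,000 kr + 210,000 kr + 7,000 kr + 11,000 kr = 1,066,000 kr
  Less exemption 115,000 kr → base 951,000 kr
  951,000 kr × 17% = 161,670 kr

272,360 kr > 161,670 kr, so the standard income tax governs.

272,360 kr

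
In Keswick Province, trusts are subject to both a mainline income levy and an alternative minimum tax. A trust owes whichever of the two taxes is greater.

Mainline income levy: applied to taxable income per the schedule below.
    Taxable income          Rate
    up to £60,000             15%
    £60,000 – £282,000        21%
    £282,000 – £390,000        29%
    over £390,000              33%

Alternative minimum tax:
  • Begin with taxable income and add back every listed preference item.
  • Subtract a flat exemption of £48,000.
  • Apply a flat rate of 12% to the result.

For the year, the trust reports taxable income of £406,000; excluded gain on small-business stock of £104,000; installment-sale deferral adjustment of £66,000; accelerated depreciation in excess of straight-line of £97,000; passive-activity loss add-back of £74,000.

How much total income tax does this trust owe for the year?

Alternative minimum tax:
  Adjusted income: £406,000 + £104,000 + £66,000 + £97,000 + £74,000 = £747,000
  Less exemption £48,000 → base £699,000
  £699,000 × 12% = £83,880

Mainline income levy:
  £60,000 × 15% = £9,000
  £222,000 × 21% = £46,620
  £108,000 × 29% = £31,320
  £16,000 × 33% = £5,280
  → £92,220

£92,220 > £83,880, so the mainline income levy governs.

£92,220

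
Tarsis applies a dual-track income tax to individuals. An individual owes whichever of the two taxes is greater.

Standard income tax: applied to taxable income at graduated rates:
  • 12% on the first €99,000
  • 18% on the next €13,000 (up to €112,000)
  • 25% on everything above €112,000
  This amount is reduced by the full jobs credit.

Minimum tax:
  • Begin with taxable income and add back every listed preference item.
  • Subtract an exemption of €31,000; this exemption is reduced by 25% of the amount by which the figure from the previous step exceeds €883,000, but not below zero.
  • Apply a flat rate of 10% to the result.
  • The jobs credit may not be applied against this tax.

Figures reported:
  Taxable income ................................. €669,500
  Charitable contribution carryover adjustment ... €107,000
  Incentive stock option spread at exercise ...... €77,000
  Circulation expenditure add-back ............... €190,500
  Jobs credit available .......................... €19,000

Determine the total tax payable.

€134,595

Standard income tax:
  €99,000 × 12% = €11,880
  €13,000 × 18% = €2,340
  €557,500 × 25% = €139,375
  → €153,595
  Less jobs credit €19,000 → €134,595

Minimum tax:
  Adjusted income: €669,500 + €107,000 + €77,000 + €190,500 = €1,044,000
  Exemption: 25% × (€1,044,000 − €883,000) = €40,250 ≥ €31,000, so the exemption is fully phased out
  Base: €1,044,000 − €0 = €1,044,000
  €1,044,000 × 10% = €104,400

€134,595 > €104,400, so the standard income tax governs.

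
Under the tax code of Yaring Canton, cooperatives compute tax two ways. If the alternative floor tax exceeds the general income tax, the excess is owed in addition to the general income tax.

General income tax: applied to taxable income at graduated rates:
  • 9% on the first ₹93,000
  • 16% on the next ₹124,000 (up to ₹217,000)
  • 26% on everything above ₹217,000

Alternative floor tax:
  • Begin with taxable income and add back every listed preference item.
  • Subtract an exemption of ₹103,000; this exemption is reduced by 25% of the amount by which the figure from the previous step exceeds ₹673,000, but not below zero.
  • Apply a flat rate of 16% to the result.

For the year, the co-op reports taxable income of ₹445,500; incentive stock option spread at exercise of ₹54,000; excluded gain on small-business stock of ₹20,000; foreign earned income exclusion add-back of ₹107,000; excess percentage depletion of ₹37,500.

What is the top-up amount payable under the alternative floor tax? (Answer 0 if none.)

₹2,140

Alternative floor tax:
  Adjusted income: ₹445,500 + ₹54,000 + ₹20,000 + ₹107,000 + ₹37,500 = ₹664,000
  Exemption: ₹664,000 ≤ ₹673,000, so full ₹103,000 applies
  Base: ₹664,000 − ₹103,000 = ₹561,000
  ₹561,000 × 16% = ₹89,760

General income tax:
  ₹93,000 × 9% = ₹8,370
  ₹124,000 × 16% = ₹19,840
  ₹228,500 × 26% = ₹59,410
  → ₹87,620

Excess of alternative floor tax over general income tax: ₹89,760 − ₹87,620 = ₹2,140.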